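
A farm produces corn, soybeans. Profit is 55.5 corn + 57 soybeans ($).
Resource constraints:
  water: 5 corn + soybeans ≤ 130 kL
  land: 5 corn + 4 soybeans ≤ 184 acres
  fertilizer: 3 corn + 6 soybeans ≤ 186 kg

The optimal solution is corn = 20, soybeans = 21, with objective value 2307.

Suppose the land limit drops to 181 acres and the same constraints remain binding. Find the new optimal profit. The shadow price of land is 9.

2280

Δb = -3, so new z* = 2307 + (9)·(-3) = 2307 − 27 = 2280.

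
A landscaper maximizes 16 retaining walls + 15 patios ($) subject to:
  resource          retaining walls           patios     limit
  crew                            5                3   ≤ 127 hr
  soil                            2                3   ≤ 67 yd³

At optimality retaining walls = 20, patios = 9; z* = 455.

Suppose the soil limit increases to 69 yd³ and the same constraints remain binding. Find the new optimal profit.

Check each constraint at x*: crew 127/127 (tight); soil 67/67 (tight).
The binding rows give the dual system: 5·y_crew + 2·y_soil = 16 and 3·y_crew + 3·y_soil = 15.
→ y_crew = 2 and y_soil = 3.
Δz = y_soil·Δb = 3 × (2) = 6, so new z* = 455 + 6 = 461.

461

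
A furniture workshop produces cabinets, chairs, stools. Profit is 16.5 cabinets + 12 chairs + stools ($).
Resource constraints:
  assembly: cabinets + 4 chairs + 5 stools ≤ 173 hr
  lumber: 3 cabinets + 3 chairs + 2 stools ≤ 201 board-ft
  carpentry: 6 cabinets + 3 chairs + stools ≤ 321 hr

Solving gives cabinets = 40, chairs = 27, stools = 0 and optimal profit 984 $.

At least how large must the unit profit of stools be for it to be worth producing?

At the optimum: assembly uses 148 of 173 (slack = 25); lumber uses 201 of 201 (binding); carpentry uses 321 of 321 (binding).
Slack constraints have shadow price 0 (complementary slackness).
Dual feasibility on the basic columns requires 3·y_lumber + 6·y_carpentry = 16.5, 3·y_lumber + 3·y_carpentry = 12.
→ y_lumber = 2.5 and y_carpentry = 1.5.
stools enters the basis when its profit ≥ yᵀa₃ = 2.5·2 + 1.5·1 = 6.5.

6.5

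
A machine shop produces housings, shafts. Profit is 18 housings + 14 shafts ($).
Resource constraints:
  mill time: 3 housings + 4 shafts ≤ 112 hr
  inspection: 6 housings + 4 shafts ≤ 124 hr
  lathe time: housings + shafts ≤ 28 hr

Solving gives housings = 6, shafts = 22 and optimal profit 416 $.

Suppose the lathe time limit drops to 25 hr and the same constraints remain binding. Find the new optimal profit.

Check each constraint at x*: mill time 106/112 (slack 6); inspection 124/124 (tight); lathe time 28/28 (tight).
Slack constraints have shadow price 0 (complementary slackness).
The binding rows give the dual system: 6·y_inspection + 1·y_lathe time = 18 and 4·y_inspection + 1·y_lathe time = 14.
This yields shadow prices y_inspection = 2, y_lathe time = 6.
Δz = y_lathe time·Δb = 6 × (-3) = -18, so new z* = 416 − 18 = 398.

398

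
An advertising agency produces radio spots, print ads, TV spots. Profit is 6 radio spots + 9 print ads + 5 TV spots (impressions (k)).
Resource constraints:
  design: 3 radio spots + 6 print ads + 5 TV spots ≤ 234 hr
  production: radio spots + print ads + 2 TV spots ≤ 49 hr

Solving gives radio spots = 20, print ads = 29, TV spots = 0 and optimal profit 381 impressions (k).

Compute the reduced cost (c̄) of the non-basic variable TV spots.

Both design and production are binding at x*.
From A_Bᵀ y = c: 3·y_design + 1·y_production = 6; 6·y_design + 1·y_production = 9.
→ y_design = 1 and y_production = 3.
Reduced cost of TV spots: c₃ − yᵀa₃ = 5 − (1·5 + 3·2) = 5 − 11 = -6.

-6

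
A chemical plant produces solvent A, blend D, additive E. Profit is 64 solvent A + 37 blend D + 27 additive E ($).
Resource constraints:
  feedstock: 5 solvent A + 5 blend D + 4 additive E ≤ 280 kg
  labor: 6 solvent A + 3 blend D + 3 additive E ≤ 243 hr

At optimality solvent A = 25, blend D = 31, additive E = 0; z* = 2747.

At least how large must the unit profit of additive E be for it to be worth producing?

Both feedstock and labor are binding at x*.
From A_Bᵀ y = c: 5·y_feedstock + 6·y_labor = 64; 5·y_feedstock + 3·y_labor = 37.
→ y_feedstock = 2 and y_labor = 9.
additive E enters the basis when its profit ≥ yᵀa₃ = 2·4 + 9·3 = 35.

35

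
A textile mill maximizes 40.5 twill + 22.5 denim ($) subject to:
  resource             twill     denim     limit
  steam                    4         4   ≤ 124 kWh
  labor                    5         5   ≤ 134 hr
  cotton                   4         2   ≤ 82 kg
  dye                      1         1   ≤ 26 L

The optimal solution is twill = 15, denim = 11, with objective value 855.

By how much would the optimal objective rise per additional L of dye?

4.5

At the optimum: steam uses 104 of 124 (slack = 20); labor uses 130 of 134 (slack = 4); cotton uses 82 of 82 (binding); dye uses 26 of 26 (binding).
Slack constraints have shadow price 0 (complementary slackness).
Dual feasibility on the basic columns requires 4·y_cotton + 1·y_dye = 40.5, 2·y_cotton + 1·y_dye = 22.5.
This yields shadow prices y_cotton = 9, y_dye = 4.5.
Shadow price of dye = 4.5.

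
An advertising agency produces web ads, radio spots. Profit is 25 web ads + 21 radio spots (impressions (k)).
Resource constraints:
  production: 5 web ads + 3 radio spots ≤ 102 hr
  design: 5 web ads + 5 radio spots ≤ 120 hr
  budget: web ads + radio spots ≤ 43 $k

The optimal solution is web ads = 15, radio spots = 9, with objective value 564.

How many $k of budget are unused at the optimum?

19

budget used = 1·15 + 1·9 = 24; slack = 43 − 24 = 19.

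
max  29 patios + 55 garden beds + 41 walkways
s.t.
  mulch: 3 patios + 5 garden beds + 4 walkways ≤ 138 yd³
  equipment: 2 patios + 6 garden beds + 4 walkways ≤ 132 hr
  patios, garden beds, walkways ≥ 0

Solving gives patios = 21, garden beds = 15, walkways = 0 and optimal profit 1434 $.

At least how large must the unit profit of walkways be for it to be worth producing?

At the optimum: mulch uses 138 of 138 (binding); equipment uses 132 of 132 (binding).
The binding rows give the dual system: 3·y_mulch + 2·y_equipment = 29 and 5·y_mulch + 6·y_equipment = 55.
This yields shadow prices y_mulch = 8, y_equipment = 2.5.
walkways enters the basis when its profit ≥ yᵀa₃ = 8·4 + 2.5·4 = 42.

42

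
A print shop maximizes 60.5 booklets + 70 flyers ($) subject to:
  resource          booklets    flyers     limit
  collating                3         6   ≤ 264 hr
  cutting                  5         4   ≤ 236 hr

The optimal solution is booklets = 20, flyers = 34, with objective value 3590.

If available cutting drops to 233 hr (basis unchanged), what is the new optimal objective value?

3564.5

Check each constraint at x*: collating 264/264 (tight); cutting 236/236 (tight).
Dual feasibility on the basic columns requires 3·y_collating + 5·y_cutting = 60.5, 6·y_collating + 4·y_cutting = 70.
Solving: y_collating = 6, y_cutting = 8.5.
Δz = y_cutting·Δb = 8.5 × (-3) = -25.5, so new z* = 3590 − 25.5 = 3564.5.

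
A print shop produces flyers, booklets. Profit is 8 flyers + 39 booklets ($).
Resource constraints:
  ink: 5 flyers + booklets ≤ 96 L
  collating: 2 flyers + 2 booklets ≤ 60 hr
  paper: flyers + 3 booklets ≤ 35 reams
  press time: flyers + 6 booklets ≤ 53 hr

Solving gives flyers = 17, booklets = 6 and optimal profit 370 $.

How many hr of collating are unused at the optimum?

14

collating used = 2·17 + 2·6 = 46; slack = 60 − 46 = 14.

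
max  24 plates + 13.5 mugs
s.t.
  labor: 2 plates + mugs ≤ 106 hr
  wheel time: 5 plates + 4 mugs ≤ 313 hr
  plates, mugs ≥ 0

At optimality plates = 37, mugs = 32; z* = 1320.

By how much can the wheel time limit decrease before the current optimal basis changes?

Binding constraints: labor, wheel time. The basis is B = [[2,1],[5,4]] with det 3.
Per unit decrease in wheel time, x* moves by d = (0.3333, -0.6667).
The basis stays optimal until mugs reaches 0; allowable decrease = 48 hr.

48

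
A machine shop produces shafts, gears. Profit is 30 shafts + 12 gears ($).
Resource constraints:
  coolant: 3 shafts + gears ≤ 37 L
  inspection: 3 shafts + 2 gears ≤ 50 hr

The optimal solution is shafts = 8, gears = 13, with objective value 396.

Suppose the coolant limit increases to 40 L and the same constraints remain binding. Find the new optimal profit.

Both coolant and inspection are binding at x*.
The binding rows give the dual system: 3·y_coolant + 3·y_inspection = 30 and 1·y_coolant + 2·y_inspection = 12.
→ y_coolant = 8 and y_inspection = 2.
Δz = y_coolant·Δb = 8 × (3) = 24, so new z* = 396 + 24 = 420.

420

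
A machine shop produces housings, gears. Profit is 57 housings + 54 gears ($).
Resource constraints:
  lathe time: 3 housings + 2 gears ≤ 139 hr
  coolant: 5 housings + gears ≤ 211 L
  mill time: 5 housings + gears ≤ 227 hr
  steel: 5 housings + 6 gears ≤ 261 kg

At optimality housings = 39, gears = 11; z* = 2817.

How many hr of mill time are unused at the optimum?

mill time used = 5·39 + 1·11 = 206; slack = 227 − 206 = 21.

21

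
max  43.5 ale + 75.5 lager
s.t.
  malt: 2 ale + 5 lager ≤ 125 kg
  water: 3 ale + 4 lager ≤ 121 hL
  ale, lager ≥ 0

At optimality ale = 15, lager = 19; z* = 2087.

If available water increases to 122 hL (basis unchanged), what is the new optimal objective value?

2096.5

Both malt and water are binding at x*.
The binding rows give the dual system: 2·y_malt + 3·y_water = 43.5 and 5·y_malt + 4·y_water = 75.5.
Solving: y_malt = 7.5, y_water = 9.5.
Δz = y_water·Δb = 9.5 × (1) = 9.5, so new z* = 2087 + 9.5 = 2096.5.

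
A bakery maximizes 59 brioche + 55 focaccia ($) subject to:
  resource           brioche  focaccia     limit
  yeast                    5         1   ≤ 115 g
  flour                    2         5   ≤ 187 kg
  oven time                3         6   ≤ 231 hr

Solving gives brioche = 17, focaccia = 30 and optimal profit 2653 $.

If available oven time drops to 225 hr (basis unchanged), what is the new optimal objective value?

2605

Check each constraint at x*: yeast 115/115 (tight); flour 184/187 (slack 3); oven time 231/231 (tight).
Since flour is not tight, its dual is 0.
Dual feasibility on the basic columns requires 5·y_yeast + 3·y_oven time = 59, 1·y_yeast + 6·y_oven time = 55.
Solving: y_yeast = 7, y_oven time = 8.
Δz = y_oven time·Δb = 8 × (-6) = -48, so new z* = 2653 − 48 = 2605.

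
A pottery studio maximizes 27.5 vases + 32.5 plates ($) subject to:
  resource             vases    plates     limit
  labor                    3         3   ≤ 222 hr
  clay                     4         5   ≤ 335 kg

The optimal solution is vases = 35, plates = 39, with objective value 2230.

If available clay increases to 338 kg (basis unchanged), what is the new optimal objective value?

Check each constraint at x*: labor 222/222 (tight); clay 335/335 (tight).
Dual feasibility on the basic columns requires 3·y_labor + 4·y_clay = 27.5, 3·y_labor + 5·y_clay = 32.5.
Solving: y_labor = 2.5, y_clay = 5.
Δz = y_clay·Δb = 5 × (3) = 15, so new z* = 2230 + 15 = 2245.

2245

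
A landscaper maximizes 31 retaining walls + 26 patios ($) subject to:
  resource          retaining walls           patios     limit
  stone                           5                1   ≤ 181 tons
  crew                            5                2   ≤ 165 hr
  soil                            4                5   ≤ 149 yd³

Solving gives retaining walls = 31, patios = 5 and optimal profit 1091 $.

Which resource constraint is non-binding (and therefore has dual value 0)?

stone

stone: 160/181 (slack 21)
crew: 165/165 (binding)
soil: 149/149 (binding)
By complementary slackness, a constraint with positive slack has shadow price 0 → stone.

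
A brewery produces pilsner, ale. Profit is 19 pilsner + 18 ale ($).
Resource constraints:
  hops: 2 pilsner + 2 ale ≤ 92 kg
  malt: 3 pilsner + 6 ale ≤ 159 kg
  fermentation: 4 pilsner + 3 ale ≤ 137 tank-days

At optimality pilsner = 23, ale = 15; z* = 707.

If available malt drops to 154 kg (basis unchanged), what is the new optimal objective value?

At the optimum: hops uses 76 of 92 (slack = 16); malt uses 159 of 159 (binding); fermentation uses 137 of 137 (binding).
By complementary slackness, y = 0 for the non-binding constraint.
From A_Bᵀ y = c: 3·y_malt + 4·y_fermentation = 19; 6·y_malt + 3·y_fermentation = 18.
→ y_malt = 1 and y_fermentation = 4.
Δz = y_malt·Δb = 1 × (-5) = -5, so new z* = 707 − 5 = 702.

702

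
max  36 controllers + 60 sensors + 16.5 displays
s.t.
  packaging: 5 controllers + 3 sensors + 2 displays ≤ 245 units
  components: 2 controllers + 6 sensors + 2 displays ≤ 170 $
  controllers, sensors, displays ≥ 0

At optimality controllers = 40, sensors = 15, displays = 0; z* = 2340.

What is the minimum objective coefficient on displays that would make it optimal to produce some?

24

Both packaging and components are binding at x*.
The binding rows give the dual system: 5·y_packaging + 2·y_components = 36 and 3·y_packaging + 6·y_components = 60.
Solving: y_packaging = 4, y_components = 8.
displays enters the basis when its profit ≥ yᵀa₃ = 4·2 + 8·2 = 24.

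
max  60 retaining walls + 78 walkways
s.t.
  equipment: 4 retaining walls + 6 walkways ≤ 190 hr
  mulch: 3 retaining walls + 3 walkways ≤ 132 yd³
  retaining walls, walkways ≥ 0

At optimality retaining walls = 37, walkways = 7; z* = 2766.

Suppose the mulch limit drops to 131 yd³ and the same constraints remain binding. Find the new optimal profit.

2758

At the optimum: equipment uses 190 of 190 (binding); mulch uses 132 of 132 (binding).
The binding rows give the dual system: 4·y_equipment + 3·y_mulch = 60 and 6·y_equipment + 3·y_mulch = 78.
Solving: y_equipment = 9, y_mulch = 8.
Δz = y_mulch·Δb = 8 × (-1) = -8, so new z* = 2766 − 8 = 2758.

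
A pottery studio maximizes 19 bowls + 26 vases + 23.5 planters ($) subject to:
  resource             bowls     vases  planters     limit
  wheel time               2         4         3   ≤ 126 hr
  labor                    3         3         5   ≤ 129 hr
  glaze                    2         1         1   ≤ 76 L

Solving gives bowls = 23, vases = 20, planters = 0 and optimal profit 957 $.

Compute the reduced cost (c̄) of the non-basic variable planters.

Check each constraint at x*: wheel time 126/126 (tight); labor 129/129 (tight); glaze 66/76 (slack 10).
Slack constraints have shadow price 0 (complementary slackness).
From A_Bᵀ y = c: 2·y_wheel time + 3·y_labor = 19; 4·y_wheel time + 3·y_labor = 26.
Solving: y_wheel time = 3.5, y_labor = 4.
Reduced cost of planters: c₃ − yᵀa₃ = 23.5 − (3.5·3 + 4·5) = 23.5 − 30.5 = -7.

-7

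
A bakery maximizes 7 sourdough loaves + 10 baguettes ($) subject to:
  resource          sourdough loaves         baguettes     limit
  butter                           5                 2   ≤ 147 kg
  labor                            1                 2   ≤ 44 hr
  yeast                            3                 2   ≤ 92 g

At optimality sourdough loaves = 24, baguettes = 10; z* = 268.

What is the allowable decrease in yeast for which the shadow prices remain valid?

Binding constraints: labor, yeast. The basis is B = [[1,2],[3,2]] with det -4.
Per unit decrease in yeast, x* moves by d = (-0.5, 0.25).
The basis stays optimal until sourdough loaves reaches 0; allowable decrease = 48 g.

48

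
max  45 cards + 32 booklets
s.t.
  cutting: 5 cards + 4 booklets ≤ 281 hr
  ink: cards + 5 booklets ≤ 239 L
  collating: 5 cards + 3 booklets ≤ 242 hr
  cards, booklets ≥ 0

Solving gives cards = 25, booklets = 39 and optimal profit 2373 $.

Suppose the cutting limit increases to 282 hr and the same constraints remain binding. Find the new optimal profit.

2378

Binding: cutting and collating. Non-binding: ink (19 unused).
By complementary slackness, y = 0 for the non-binding constraint.
Dual feasibility on the basic columns requires 5·y_cutting + 5·y_collating = 45, 4·y_cutting + 3·y_collating = 32.
This yields shadow prices y_cutting = 5, y_collating = 4.
Δz = y_cutting·Δb = 5 × (1) = 5, so new z* = 2373 + 5 = 2378.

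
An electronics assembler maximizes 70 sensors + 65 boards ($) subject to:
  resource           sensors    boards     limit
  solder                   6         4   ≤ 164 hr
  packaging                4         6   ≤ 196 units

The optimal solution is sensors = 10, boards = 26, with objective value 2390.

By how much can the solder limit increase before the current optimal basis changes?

Binding constraints: solder, packaging. The basis is B = [[6,4],[4,6]] with det 20.
Per unit increase in solder, x* moves by d = (0.3, -0.2).
The basis stays optimal until boards reaches 0; allowable increase = 130 hr.

130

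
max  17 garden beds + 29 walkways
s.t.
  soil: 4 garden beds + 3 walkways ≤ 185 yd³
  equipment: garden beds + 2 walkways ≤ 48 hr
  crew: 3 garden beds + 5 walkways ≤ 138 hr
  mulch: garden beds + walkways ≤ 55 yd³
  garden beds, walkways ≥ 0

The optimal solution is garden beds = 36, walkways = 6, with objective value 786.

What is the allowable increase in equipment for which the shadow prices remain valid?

Binding constraints: equipment, crew. The basis is B = [[1,2],[3,5]] with det -1.
Per unit increase in equipment, x* moves by d = (-5, 3).
The basis stays optimal until garden beds reaches 0; allowable increase = 7.2 hr.

7.2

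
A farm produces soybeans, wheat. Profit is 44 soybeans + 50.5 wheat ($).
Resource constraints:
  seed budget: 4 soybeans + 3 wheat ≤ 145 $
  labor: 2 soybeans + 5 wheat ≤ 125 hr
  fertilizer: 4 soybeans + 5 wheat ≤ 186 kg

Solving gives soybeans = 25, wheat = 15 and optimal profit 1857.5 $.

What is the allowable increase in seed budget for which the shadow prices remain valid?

15.4

Binding constraints: seed budget, labor. The basis is B = [[4,3],[2,5]] with det 14.
Per unit increase in seed budget, x* moves by d = (0.3571, -0.1429).
The basis stays optimal until fertilizer becomes binding; allowable increase = 15.4 $.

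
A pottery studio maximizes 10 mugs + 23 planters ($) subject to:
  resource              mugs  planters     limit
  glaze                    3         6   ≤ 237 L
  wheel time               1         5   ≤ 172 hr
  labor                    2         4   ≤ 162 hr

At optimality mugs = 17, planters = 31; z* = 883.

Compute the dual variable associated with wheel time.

1

Check each constraint at x*: glaze 237/237 (tight); wheel time 172/172 (tight); labor 158/162 (slack 4).
Since labor is not tight, its dual is 0.
The binding rows give the dual system: 3·y_glaze + 1·y_wheel time = 10 and 6·y_glaze + 5·y_wheel time = 23.
→ y_glaze = 3 and y_wheel time = 1.
Shadow price of wheel time = 1.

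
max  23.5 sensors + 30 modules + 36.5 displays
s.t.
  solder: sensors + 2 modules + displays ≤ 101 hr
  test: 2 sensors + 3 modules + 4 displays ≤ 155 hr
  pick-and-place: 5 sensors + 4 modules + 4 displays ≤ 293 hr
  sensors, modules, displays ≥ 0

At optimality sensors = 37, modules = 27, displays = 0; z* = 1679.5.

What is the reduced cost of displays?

-1.5

Check each constraint at x*: solder 91/101 (slack 10); test 155/155 (tight); pick-and-place 293/293 (tight).
Slack constraints have shadow price 0 (complementary slackness).
From A_Bᵀ y = c: 2·y_test + 5·y_pick-and-place = 23.5; 3·y_test + 4·y_pick-and-place = 30.
This yields shadow prices y_test = 8, y_pick-and-place = 1.5.
Reduced cost of displays: c₃ − yᵀa₃ = 36.5 − (8·4 + 1.5·4) = 36.5 − 38 = -1.5.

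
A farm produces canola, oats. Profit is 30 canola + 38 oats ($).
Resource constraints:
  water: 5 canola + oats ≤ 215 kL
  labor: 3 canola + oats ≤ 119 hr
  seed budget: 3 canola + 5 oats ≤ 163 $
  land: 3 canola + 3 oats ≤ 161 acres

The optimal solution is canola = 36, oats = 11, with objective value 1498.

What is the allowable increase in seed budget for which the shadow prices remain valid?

40

Binding constraints: labor, seed budget. The basis is B = [[3,1],[3,5]] with det 12.
Per unit increase in seed budget, x* moves by d = (-0.0833, 0.25).
The basis stays optimal until land becomes binding; allowable increase = 40 $.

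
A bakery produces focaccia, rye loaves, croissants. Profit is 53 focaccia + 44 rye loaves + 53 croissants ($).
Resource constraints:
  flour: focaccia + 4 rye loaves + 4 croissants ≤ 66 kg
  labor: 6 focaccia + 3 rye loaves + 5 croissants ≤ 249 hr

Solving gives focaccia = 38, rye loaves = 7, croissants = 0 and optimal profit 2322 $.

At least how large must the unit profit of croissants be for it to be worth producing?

Check each constraint at x*: flour 66/66 (tight); labor 249/249 (tight).
Dual feasibility on the basic columns requires 1·y_flour + 6·y_labor = 53, 4·y_flour + 3·y_labor = 44.
→ y_flour = 5 and y_labor = 8.
croissants enters the basis when its profit ≥ yᵀa₃ = 5·4 + 8·5 = 60.

60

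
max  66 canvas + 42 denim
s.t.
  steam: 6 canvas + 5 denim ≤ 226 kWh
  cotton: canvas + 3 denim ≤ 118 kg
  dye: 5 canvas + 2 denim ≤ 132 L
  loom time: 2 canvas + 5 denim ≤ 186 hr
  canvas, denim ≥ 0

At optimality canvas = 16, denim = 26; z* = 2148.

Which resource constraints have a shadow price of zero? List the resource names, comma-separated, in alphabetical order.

steam: 226/226 (binding)
cotton: 94/118 (slack 24)
dye: 132/132 (binding)
loom time: 162/186 (slack 24)
By complementary slackness, a constraint with positive slack has shadow price 0 → cotton, loom time.

cotton, loom time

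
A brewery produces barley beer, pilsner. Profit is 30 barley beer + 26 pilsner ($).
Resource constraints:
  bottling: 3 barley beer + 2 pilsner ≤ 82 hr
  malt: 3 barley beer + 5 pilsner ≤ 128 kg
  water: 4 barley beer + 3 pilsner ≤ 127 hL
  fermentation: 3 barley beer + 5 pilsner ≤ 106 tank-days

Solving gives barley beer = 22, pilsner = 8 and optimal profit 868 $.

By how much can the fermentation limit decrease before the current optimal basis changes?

24

Binding constraints: bottling, fermentation. The basis is B = [[3,2],[3,5]] with det 9.
Per unit decrease in fermentation, x* moves by d = (0.2222, -0.3333).
The basis stays optimal until pilsner reaches 0; allowable decrease = 24 tank-days.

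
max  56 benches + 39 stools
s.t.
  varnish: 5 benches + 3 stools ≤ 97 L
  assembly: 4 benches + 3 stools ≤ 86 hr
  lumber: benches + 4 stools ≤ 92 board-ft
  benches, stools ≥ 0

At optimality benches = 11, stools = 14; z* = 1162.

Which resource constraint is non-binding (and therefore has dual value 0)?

varnish: 97/97 (binding)
assembly: 86/86 (binding)
lumber: 67/92 (slack 25)
By complementary slackness, a constraint with positive slack has shadow price 0 → lumber.

lumber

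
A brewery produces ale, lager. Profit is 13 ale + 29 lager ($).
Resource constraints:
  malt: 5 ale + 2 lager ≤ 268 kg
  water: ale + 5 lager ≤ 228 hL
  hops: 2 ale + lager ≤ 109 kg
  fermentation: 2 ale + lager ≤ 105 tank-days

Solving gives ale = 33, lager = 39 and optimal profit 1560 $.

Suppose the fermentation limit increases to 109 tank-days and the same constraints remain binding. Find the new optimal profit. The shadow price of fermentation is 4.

Δb = 4, so new z* = 1560 + (4)·(4) = 1560 + 16 = 1576.

1576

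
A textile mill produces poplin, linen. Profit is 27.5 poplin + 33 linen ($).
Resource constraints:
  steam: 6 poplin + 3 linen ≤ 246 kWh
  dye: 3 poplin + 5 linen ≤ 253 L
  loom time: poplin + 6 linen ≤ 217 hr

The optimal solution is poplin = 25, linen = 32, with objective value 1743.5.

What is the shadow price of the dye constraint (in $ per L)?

0

Check each constraint at x*: steam 246/246 (tight); dye 235/253 (slack 18); loom time 217/217 (tight).
By complementary slackness, y = 0 for the non-binding constraint.
The binding rows give the dual system: 6·y_steam + 1·y_loom time = 27.5 and 3·y_steam + 6·y_loom time = 33.
This yields shadow prices y_steam = 4, y_loom time = 3.5.
Shadow price of dye = 0.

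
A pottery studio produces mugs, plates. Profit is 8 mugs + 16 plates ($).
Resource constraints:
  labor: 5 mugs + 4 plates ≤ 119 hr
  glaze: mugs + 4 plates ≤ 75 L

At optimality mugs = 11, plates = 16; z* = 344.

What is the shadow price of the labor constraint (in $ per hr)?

1

At the optimum: labor uses 119 of 119 (binding); glaze uses 75 of 75 (binding).
Dual feasibility on the basic columns requires 5·y_labor + 1·y_glaze = 8, 4·y_labor + 4·y_glaze = 16.
Solving: y_labor = 1, y_glaze = 3.
Shadow price of labor = 1.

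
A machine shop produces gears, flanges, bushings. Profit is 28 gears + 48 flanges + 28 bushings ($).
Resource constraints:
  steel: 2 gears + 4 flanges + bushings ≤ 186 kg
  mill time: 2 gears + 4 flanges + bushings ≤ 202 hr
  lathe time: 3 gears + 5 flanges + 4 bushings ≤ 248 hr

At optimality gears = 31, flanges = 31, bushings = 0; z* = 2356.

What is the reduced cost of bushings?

Binding: steel and lathe time. Non-binding: mill time (16 unused).
Since mill time is not tight, its dual is 0.
Dual feasibility on the basic columns requires 2·y_steel + 3·y_lathe time = 28, 4·y_steel + 5·y_lathe time = 48.
This yields shadow prices y_steel = 2, y_lathe time = 8.
Reduced cost of bushings: c₃ − yᵀa₃ = 28 − (2·1 + 8·4) = 28 − 34 = -6.

-6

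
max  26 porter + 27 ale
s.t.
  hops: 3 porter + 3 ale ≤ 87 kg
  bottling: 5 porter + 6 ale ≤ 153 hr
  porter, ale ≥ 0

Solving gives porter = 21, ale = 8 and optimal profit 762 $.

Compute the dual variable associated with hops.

Both hops and bottling are binding at x*.
Dual feasibility on the basic columns requires 3·y_hops + 5·y_bottling = 26, 3·y_hops + 6·y_bottling = 27.
→ y_hops = 7 and y_bottling = 1.
Shadow price of hops = 7.

7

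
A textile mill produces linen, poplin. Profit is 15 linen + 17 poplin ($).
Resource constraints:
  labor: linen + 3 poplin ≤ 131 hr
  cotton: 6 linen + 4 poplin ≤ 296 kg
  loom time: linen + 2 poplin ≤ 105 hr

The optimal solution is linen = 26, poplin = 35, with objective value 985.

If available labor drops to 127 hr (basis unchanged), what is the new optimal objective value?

Check each constraint at x*: labor 131/131 (tight); cotton 296/296 (tight); loom time 96/105 (slack 9).
Since loom time is not tight, its dual is 0.
From A_Bᵀ y = c: 1·y_labor + 6·y_cotton = 15; 3·y_labor + 4·y_cotton = 17.
This yields shadow prices y_labor = 3, y_cotton = 2.
Δz = y_labor·Δb = 3 × (-4) = -12, so new z* = 985 − 12 = 973.

973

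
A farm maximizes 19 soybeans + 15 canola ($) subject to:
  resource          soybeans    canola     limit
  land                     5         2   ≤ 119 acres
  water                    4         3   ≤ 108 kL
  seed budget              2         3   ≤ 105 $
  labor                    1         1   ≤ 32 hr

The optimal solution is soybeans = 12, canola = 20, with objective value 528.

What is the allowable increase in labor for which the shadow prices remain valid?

3.5

Binding constraints: water, labor. The basis is B = [[4,3],[1,1]] with det 1.
Per unit increase in labor, x* moves by d = (-3, 4).
The basis stays optimal until seed budget becomes binding; allowable increase = 3.5 hr.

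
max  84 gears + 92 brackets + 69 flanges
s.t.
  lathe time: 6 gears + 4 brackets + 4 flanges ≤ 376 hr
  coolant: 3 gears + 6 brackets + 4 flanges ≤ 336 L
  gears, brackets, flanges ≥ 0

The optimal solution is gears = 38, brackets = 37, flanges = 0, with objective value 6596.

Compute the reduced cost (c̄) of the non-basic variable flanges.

Check each constraint at x*: lathe time 376/376 (tight); coolant 336/336 (tight).
Dual feasibility on the basic columns requires 6·y_lathe time + 3·y_coolant = 84, 4·y_lathe time + 6·y_coolant = 92.
→ y_lathe time = 9.5 and y_coolant = 9.
Reduced cost of flanges: c₃ − yᵀa₃ = 69 − (9.5·4 + 9·4) = 69 − 74 = -5.

-5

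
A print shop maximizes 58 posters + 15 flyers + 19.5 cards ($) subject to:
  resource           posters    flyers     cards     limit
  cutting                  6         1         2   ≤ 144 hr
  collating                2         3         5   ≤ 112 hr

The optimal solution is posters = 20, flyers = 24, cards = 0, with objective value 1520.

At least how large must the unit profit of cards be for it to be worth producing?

28

Both cutting and collating are binding at x*.
The binding rows give the dual system: 6·y_cutting + 2·y_collating = 58 and 1·y_cutting + 3·y_collating = 15.
This yields shadow prices y_cutting = 9, y_collating = 2.
cards enters the basis when its profit ≥ yᵀa₃ = 9·2 + 2·5 = 28.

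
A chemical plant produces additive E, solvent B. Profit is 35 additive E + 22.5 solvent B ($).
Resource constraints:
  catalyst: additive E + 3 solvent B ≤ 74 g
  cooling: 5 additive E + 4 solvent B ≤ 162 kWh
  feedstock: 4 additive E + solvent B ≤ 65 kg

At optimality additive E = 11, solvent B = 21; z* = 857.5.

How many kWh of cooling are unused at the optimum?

23

cooling used = 5·11 + 4·21 = 139; slack = 162 − 139 = 23.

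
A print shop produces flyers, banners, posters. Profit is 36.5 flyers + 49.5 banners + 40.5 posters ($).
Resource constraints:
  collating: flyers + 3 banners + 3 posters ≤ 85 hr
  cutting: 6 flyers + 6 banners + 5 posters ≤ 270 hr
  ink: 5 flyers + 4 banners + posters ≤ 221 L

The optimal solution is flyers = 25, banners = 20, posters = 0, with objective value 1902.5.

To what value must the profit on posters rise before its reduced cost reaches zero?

Binding: collating and cutting. Non-binding: ink (16 unused).
By complementary slackness, y = 0 for the non-binding constraint.
From A_Bᵀ y = c: 1·y_collating + 6·y_cutting = 36.5; 3·y_collating + 6·y_cutting = 49.5.
→ y_collating = 6.5 and y_cutting = 5.
posters enters the basis when its profit ≥ yᵀa₃ = 6.5·3 + 5·5 = 44.5.

44.5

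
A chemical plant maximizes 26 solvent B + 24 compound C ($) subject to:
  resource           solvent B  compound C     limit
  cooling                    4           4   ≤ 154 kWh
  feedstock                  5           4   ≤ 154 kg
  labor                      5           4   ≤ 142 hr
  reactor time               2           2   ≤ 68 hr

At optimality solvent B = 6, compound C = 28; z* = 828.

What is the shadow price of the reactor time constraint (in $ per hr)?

8

At the optimum: cooling uses 136 of 154 (slack = 18); feedstock uses 142 of 154 (slack = 12); labor uses 142 of 142 (binding); reactor time uses 68 of 68 (binding).
Slack constraints have shadow price 0 (complementary slackness).
From A_Bᵀ y = c: 5·y_labor + 2·y_reactor time = 26; 4·y_labor + 2·y_reactor time = 24.
Solving: y_labor = 2, y_reactor time = 8.
Shadow price of reactor time = 8.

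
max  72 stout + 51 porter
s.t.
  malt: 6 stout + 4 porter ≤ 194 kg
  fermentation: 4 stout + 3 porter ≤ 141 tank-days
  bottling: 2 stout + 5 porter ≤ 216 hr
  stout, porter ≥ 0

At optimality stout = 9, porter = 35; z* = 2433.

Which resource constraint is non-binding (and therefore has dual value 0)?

malt: 194/194 (binding)
fermentation: 141/141 (binding)
bottling: 193/216 (slack 23)
By complementary slackness, a constraint with positive slack has shadow price 0 → bottling.

bottling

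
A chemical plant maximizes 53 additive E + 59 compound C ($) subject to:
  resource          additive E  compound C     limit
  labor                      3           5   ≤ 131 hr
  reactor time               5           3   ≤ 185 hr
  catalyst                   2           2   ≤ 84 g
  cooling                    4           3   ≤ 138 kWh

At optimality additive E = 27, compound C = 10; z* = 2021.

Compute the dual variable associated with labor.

7

Check each constraint at x*: labor 131/131 (tight); reactor time 165/185 (slack 20); catalyst 74/84 (slack 10); cooling 138/138 (tight).
Since reactor time, catalyst are not tight, their duals are 0.
Dual feasibility on the basic columns requires 3·y_labor + 4·y_cooling = 53, 5·y_labor + 3·y_cooling = 59.
→ y_labor = 7 and y_cooling = 8.
Shadow price of labor = 7.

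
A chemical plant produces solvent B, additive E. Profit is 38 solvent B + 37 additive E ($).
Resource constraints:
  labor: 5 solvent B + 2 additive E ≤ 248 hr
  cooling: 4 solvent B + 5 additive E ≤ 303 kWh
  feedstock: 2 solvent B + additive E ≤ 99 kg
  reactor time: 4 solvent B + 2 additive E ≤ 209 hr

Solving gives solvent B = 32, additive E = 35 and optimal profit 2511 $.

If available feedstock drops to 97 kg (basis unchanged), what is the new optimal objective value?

2497

At the optimum: labor uses 230 of 248 (slack = 18); cooling uses 303 of 303 (binding); feedstock uses 99 of 99 (binding); reactor time uses 198 of 209 (slack = 11).
Slack constraints have shadow price 0 (complementary slackness).
The binding rows give the dual system: 4·y_cooling + 2·y_feedstock = 38 and 5·y_cooling + 1·y_feedstock = 37.
→ y_cooling = 6 and y_feedstock = 7.
Δz = y_feedstock·Δb = 7 × (-2) = -14, so new z* = 2511 − 14 = 2497.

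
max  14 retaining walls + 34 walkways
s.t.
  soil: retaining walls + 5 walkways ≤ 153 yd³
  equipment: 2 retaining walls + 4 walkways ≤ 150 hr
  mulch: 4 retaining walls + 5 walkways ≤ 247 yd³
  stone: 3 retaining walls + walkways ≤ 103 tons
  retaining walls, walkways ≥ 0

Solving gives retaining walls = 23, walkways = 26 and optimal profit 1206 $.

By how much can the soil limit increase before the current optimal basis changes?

Binding constraints: soil, equipment. The basis is B = [[1,5],[2,4]] with det -6.
Per unit increase in soil, x* moves by d = (-0.6667, 0.3333).
The basis stays optimal until retaining walls reaches 0; allowable increase = 34.5 yd³.

34.5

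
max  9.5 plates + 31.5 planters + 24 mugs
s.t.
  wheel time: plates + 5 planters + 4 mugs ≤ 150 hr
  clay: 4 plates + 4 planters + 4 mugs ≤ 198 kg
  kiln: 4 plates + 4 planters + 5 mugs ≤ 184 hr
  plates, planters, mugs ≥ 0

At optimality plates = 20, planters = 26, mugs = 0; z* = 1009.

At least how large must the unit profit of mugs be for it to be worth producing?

At the optimum: wheel time uses 150 of 150 (binding); clay uses 184 of 198 (slack = 14); kiln uses 184 of 184 (binding).
Since clay is not tight, its dual is 0.
From A_Bᵀ y = c: 1·y_wheel time + 4·y_kiln = 9.5; 5·y_wheel time + 4·y_kiln = 31.5.
This yields shadow prices y_wheel time = 5.5, y_kiln = 1.
mugs enters the basis when its profit ≥ yᵀa₃ = 5.5·4 + 1·5 = 27.

27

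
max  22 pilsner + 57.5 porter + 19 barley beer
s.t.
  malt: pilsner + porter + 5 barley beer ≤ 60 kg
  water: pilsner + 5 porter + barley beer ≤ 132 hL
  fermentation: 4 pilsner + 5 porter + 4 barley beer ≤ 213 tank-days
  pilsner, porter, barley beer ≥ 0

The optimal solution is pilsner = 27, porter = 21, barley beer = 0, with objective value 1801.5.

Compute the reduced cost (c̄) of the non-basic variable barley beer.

-3

Check each constraint at x*: malt 48/60 (slack 12); water 132/132 (tight); fermentation 213/213 (tight).
By complementary slackness, y = 0 for the non-binding constraint.
Dual feasibility on the basic columns requires 1·y_water + 4·y_fermentation = 22, 5·y_water + 5·y_fermentation = 57.5.
Solving: y_water = 8, y_fermentation = 3.5.
Reduced cost of barley beer: c₃ − yᵀa₃ = 19 − (8·1 + 3.5·4) = 19 − 22 = -3.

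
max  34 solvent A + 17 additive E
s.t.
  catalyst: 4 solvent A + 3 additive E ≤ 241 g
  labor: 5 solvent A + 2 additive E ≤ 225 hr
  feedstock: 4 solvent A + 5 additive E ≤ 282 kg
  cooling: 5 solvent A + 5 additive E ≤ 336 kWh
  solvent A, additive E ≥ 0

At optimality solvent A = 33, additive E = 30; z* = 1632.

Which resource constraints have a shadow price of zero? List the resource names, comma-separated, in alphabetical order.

catalyst: 222/241 (slack 19)
labor: 225/225 (binding)
feedstock: 282/282 (binding)
cooling: 315/336 (slack 21)
By complementary slackness, a constraint with positive slack has shadow price 0 → catalyst, cooling.

catalyst, cooling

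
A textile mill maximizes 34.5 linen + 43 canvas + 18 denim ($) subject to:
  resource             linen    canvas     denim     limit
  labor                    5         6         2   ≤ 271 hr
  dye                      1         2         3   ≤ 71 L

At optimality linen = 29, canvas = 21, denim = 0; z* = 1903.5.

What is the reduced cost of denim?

-1

Check each constraint at x*: labor 271/271 (tight); dye 71/71 (tight).
Dual feasibility on the basic columns requires 5·y_labor + 1·y_dye = 34.5, 6·y_labor + 2·y_dye = 43.
This yields shadow prices y_labor = 6.5, y_dye = 2.
Reduced cost of denim: c₃ − yᵀa₃ = 18 − (6.5·2 + 2·3) = 18 − 19 = -1.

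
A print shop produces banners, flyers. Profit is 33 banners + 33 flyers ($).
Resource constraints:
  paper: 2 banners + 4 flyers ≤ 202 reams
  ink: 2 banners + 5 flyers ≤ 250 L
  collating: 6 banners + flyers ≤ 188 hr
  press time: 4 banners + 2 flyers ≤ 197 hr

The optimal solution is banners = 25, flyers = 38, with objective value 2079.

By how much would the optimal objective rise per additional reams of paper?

7.5

Binding: paper and collating. Non-binding: ink (10 unused), press time (21 unused).
Since ink, press time are not tight, their duals are 0.
From A_Bᵀ y = c: 2·y_paper + 6·y_collating = 33; 4·y_paper + 1·y_collating = 33.
Solving: y_paper = 7.5, y_collating = 3.
Shadow price of paper = 7.5.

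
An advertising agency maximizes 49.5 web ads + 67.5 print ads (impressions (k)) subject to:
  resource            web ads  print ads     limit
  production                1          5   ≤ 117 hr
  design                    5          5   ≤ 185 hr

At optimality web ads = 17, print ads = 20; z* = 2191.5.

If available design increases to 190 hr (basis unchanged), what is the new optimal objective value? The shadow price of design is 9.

Δb = 5, so new z* = 2191.5 + (9)·(5) = 2191.5 + 45 = 2236.5.

2236.5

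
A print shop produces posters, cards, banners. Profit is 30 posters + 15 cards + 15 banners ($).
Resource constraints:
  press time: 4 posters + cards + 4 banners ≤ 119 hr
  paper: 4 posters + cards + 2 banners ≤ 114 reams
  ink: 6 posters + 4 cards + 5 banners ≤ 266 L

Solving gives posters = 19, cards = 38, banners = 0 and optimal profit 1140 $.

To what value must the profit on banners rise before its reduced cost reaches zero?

Check each constraint at x*: press time 114/119 (slack 5); paper 114/114 (tight); ink 266/266 (tight).
Since press time is not tight, its dual is 0.
Dual feasibility on the basic columns requires 4·y_paper + 6·y_ink = 30, 1·y_paper + 4·y_ink = 15.
This yields shadow prices y_paper = 3, y_ink = 3.
banners enters the basis when its profit ≥ yᵀa₃ = 3·2 + 3·5 = 21.

21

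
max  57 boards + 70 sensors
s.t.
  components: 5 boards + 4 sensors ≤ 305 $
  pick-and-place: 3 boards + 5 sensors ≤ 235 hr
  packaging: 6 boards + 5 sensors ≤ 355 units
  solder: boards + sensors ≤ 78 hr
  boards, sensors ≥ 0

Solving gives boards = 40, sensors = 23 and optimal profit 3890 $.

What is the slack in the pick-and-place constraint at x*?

0

pick-and-place used = 3·40 + 5·23 = 235; slack = 235 − 235 = 0.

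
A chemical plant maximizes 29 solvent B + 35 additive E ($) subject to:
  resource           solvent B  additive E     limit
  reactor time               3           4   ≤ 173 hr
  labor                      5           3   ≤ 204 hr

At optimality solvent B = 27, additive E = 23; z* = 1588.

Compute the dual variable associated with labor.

At the optimum: reactor time uses 173 of 173 (binding); labor uses 204 of 204 (binding).
The binding rows give the dual system: 3·y_reactor time + 5·y_labor = 29 and 4·y_reactor time + 3·y_labor = 35.
This yields shadow prices y_reactor time = 8, y_labor = 1.
Shadow price of labor = 1.

1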